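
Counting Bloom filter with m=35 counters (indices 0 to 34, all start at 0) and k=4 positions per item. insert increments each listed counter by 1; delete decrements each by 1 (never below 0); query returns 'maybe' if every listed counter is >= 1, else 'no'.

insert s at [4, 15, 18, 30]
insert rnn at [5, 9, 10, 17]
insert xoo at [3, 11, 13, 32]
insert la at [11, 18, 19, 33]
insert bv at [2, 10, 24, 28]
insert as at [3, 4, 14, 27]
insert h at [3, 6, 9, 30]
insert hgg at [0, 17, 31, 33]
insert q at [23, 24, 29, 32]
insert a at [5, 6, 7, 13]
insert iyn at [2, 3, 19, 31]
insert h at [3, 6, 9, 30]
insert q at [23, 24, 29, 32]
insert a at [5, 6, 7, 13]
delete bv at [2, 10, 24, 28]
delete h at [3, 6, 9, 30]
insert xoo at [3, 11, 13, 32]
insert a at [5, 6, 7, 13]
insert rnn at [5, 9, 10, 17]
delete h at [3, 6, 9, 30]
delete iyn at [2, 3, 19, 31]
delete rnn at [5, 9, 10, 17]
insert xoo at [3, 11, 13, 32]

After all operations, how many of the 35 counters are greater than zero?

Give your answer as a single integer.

Answer: 23

Derivation:
Step 1: insert s at [4, 15, 18, 30] -> counters=[0,0,0,0,1,0,0,0,0,0,0,0,0,0,0,1,0,0,1,0,0,0,0,0,0,0,0,0,0,0,1,0,0,0,0]
Step 2: insert rnn at [5, 9, 10, 17] -> counters=[0,0,0,0,1,1,0,0,0,1,1,0,0,0,0,1,0,1,1,0,0,0,0,0,0,0,0,0,0,0,1,0,0,0,0]
Step 3: insert xoo at [3, 11, 13, 32] -> counters=[0,0,0,1,1,1,0,0,0,1,1,1,0,1,0,1,0,1,1,0,0,0,0,0,0,0,0,0,0,0,1,0,1,0,0]
Step 4: insert la at [11, 18, 19, 33] -> counters=[0,0,0,1,1,1,0,0,0,1,1,2,0,1,0,1,0,1,2,1,0,0,0,0,0,0,0,0,0,0,1,0,1,1,0]
Step 5: insert bv at [2, 10, 24, 28] -> counters=[0,0,1,1,1,1,0,0,0,1,2,2,0,1,0,1,0,1,2,1,0,0,0,0,1,0,0,0,1,0,1,0,1,1,0]
Step 6: insert as at [3, 4, 14, 27] -> counters=[0,0,1,2,2,1,0,0,0,1,2,2,0,1,1,1,0,1,2,1,0,0,0,0,1,0,0,1,1,0,1,0,1,1,0]
Step 7: insert h at [3, 6, 9, 30] -> counters=[0,0,1,3,2,1,1,0,0,2,2,2,0,1,1,1,0,1,2,1,0,0,0,0,1,0,0,1,1,0,2,0,1,1,0]
Step 8: insert hgg at [0, 17, 31, 33] -> counters=[1,0,1,3,2,1,1,0,0,2,2,2,0,1,1,1,0,2,2,1,0,0,0,0,1,0,0,1,1,0,2,1,1,2,0]
Step 9: insert q at [23, 24, 29, 32] -> counters=[1,0,1,3,2,1,1,0,0,2,2,2,0,1,1,1,0,2,2,1,0,0,0,1,2,0,0,1,1,1,2,1,2,2,0]
Step 10: insert a at [5, 6, 7, 13] -> counters=[1,0,1,3,2,2,2,1,0,2,2,2,0,2,1,1,0,2,2,1,0,0,0,1,2,0,0,1,1,1,2,1,2,2,0]
Step 11: insert iyn at [2, 3, 19, 31] -> counters=[1,0,2,4,2,2,2,1,0,2,2,2,0,2,1,1,0,2,2,2,0,0,0,1,2,0,0,1,1,1,2,2,2,2,0]
Step 12: insert h at [3, 6, 9, 30] -> counters=[1,0,2,5,2,2,3,1,0,3,2,2,0,2,1,1,0,2,2,2,0,0,0,1,2,0,0,1,1,1,3,2,2,2,0]
Step 13: insert q at [23, 24, 29, 32] -> counters=[1,0,2,5,2,2,3,1,0,3,2,2,0,2,1,1,0,2,2,2,0,0,0,2,3,0,0,1,1,2,3,2,3,2,0]
Step 14: insert a at [5, 6, 7, 13] -> counters=[1,0,2,5,2,3,4,2,0,3,2,2,0,3,1,1,0,2,2,2,0,0,0,2,3,0,0,1,1,2,3,2,3,2,0]
Step 15: delete bv at [2, 10, 24, 28] -> counters=[1,0,1,5,2,3,4,2,0,3,1,2,0,3,1,1,0,2,2,2,0,0,0,2,2,0,0,1,0,2,3,2,3,2,0]
Step 16: delete h at [3, 6, 9, 30] -> counters=[1,0,1,4,2,3,3,2,0,2,1,2,0,3,1,1,0,2,2,2,0,0,0,2,2,0,0,1,0,2,2,2,3,2,0]
Step 17: insert xoo at [3, 11, 13, 32] -> counters=[1,0,1,5,2,3,3,2,0,2,1,3,0,4,1,1,0,2,2,2,0,0,0,2,2,0,0,1,0,2,2,2,4,2,0]
Step 18: insert a at [5, 6, 7, 13] -> counters=[1,0,1,5,2,4,4,3,0,2,1,3,0,5,1,1,0,2,2,2,0,0,0,2,2,0,0,1,0,2,2,2,4,2,0]
Step 19: insert rnn at [5, 9, 10, 17] -> counters=[1,0,1,5,2,5,4,3,0,3,2,3,0,5,1,1,0,3,2,2,0,0,0,2,2,0,0,1,0,2,2,2,4,2,0]
Step 20: delete h at [3, 6, 9, 30] -> counters=[1,0,1,4,2,5,3,3,0,2,2,3,0,5,1,1,0,3,2,2,0,0,0,2,2,0,0,1,0,2,1,2,4,2,0]
Step 21: delete iyn at [2, 3, 19, 31] -> counters=[1,0,0,3,2,5,3,3,0,2,2,3,0,5,1,1,0,3,2,1,0,0,0,2,2,0,0,1,0,2,1,1,4,2,0]
Step 22: delete rnn at [5, 9, 10, 17] -> counters=[1,0,0,3,2,4,3,3,0,1,1,3,0,5,1,1,0,2,2,1,0,0,0,2,2,0,0,1,0,2,1,1,4,2,0]
Step 23: insert xoo at [3, 11, 13, 32] -> counters=[1,0,0,4,2,4,3,3,0,1,1,4,0,6,1,1,0,2,2,1,0,0,0,2,2,0,0,1,0,2,1,1,5,2,0]
Final counters=[1,0,0,4,2,4,3,3,0,1,1,4,0,6,1,1,0,2,2,1,0,0,0,2,2,0,0,1,0,2,1,1,5,2,0] -> 23 nonzero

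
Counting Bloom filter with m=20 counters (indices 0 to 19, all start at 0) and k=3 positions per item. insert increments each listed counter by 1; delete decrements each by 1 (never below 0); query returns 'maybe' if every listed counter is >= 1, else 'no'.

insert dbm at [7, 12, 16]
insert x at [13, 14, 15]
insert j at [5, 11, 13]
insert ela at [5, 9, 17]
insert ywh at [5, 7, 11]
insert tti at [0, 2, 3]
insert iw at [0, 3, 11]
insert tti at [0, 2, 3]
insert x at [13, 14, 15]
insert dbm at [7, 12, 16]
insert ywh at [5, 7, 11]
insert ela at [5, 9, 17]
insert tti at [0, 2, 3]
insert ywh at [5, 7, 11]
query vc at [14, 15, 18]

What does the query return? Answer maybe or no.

Step 1: insert dbm at [7, 12, 16] -> counters=[0,0,0,0,0,0,0,1,0,0,0,0,1,0,0,0,1,0,0,0]
Step 2: insert x at [13, 14, 15] -> counters=[0,0,0,0,0,0,0,1,0,0,0,0,1,1,1,1,1,0,0,0]
Step 3: insert j at [5, 11, 13] -> counters=[0,0,0,0,0,1,0,1,0,0,0,1,1,2,1,1,1,0,0,0]
Step 4: insert ela at [5, 9, 17] -> counters=[0,0,0,0,0,2,0,1,0,1,0,1,1,2,1,1,1,1,0,0]
Step 5: insert ywh at [5, 7, 11] -> counters=[0,0,0,0,0,3,0,2,0,1,0,2,1,2,1,1,1,1,0,0]
Step 6: insert tti at [0, 2, 3] -> counters=[1,0,1,1,0,3,0,2,0,1,0,2,1,2,1,1,1,1,0,0]
Step 7: insert iw at [0, 3, 11] -> counters=[2,0,1,2,0,3,0,2,0,1,0,3,1,2,1,1,1,1,0,0]
Step 8: insert tti at [0, 2, 3] -> counters=[3,0,2,3,0,3,0,2,0,1,0,3,1,2,1,1,1,1,0,0]
Step 9: insert x at [13, 14, 15] -> counters=[3,0,2,3,0,3,0,2,0,1,0,3,1,3,2,2,1,1,0,0]
Step 10: insert dbm at [7, 12, 16] -> counters=[3,0,2,3,0,3,0,3,0,1,0,3,2,3,2,2,2,1,0,0]
Step 11: insert ywh at [5, 7, 11] -> counters=[3,0,2,3,0,4,0,4,0,1,0,4,2,3,2,2,2,1,0,0]
Step 12: insert ela at [5, 9, 17] -> counters=[3,0,2,3,0,5,0,4,0,2,0,4,2,3,2,2,2,2,0,0]
Step 13: insert tti at [0, 2, 3] -> counters=[4,0,3,4,0,5,0,4,0,2,0,4,2,3,2,2,2,2,0,0]
Step 14: insert ywh at [5, 7, 11] -> counters=[4,0,3,4,0,6,0,5,0,2,0,5,2,3,2,2,2,2,0,0]
Query vc: check counters[14]=2 counters[15]=2 counters[18]=0 -> no

Answer: no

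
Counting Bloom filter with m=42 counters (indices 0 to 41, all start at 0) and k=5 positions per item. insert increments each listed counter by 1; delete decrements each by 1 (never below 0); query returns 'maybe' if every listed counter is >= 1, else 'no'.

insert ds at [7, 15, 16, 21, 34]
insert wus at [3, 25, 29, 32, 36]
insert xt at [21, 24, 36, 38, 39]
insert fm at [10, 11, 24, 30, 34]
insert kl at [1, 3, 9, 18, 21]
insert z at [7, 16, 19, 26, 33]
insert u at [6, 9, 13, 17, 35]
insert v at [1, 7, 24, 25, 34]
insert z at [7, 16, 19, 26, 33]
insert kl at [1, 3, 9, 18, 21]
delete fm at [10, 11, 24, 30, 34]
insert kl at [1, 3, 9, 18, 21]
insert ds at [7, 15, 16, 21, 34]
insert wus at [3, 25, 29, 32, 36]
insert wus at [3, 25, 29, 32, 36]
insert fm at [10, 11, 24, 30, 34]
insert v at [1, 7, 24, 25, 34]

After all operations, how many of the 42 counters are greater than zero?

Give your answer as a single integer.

Answer: 26

Derivation:
Step 1: insert ds at [7, 15, 16, 21, 34] -> counters=[0,0,0,0,0,0,0,1,0,0,0,0,0,0,0,1,1,0,0,0,0,1,0,0,0,0,0,0,0,0,0,0,0,0,1,0,0,0,0,0,0,0]
Step 2: insert wus at [3, 25, 29, 32, 36] -> counters=[0,0,0,1,0,0,0,1,0,0,0,0,0,0,0,1,1,0,0,0,0,1,0,0,0,1,0,0,0,1,0,0,1,0,1,0,1,0,0,0,0,0]
Step 3: insert xt at [21, 24, 36, 38, 39] -> counters=[0,0,0,1,0,0,0,1,0,0,0,0,0,0,0,1,1,0,0,0,0,2,0,0,1,1,0,0,0,1,0,0,1,0,1,0,2,0,1,1,0,0]
Step 4: insert fm at [10, 11, 24, 30, 34] -> counters=[0,0,0,1,0,0,0,1,0,0,1,1,0,0,0,1,1,0,0,0,0,2,0,0,2,1,0,0,0,1,1,0,1,0,2,0,2,0,1,1,0,0]
Step 5: insert kl at [1, 3, 9, 18, 21] -> counters=[0,1,0,2,0,0,0,1,0,1,1,1,0,0,0,1,1,0,1,0,0,3,0,0,2,1,0,0,0,1,1,0,1,0,2,0,2,0,1,1,0,0]
Step 6: insert z at [7, 16, 19, 26, 33] -> counters=[0,1,0,2,0,0,0,2,0,1,1,1,0,0,0,1,2,0,1,1,0,3,0,0,2,1,1,0,0,1,1,0,1,1,2,0,2,0,1,1,0,0]
Step 7: insert u at [6, 9, 13, 17, 35] -> counters=[0,1,0,2,0,0,1,2,0,2,1,1,0,1,0,1,2,1,1,1,0,3,0,0,2,1,1,0,0,1,1,0,1,1,2,1,2,0,1,1,0,0]
Step 8: insert v at [1, 7, 24, 25, 34] -> counters=[0,2,0,2,0,0,1,3,0,2,1,1,0,1,0,1,2,1,1,1,0,3,0,0,3,2,1,0,0,1,1,0,1,1,3,1,2,0,1,1,0,0]
Step 9: insert z at [7, 16, 19, 26, 33] -> counters=[0,2,0,2,0,0,1,4,0,2,1,1,0,1,0,1,3,1,1,2,0,3,0,0,3,2,2,0,0,1,1,0,1,2,3,1,2,0,1,1,0,0]
Step 10: insert kl at [1, 3, 9, 18, 21] -> counters=[0,3,0,3,0,0,1,4,0,3,1,1,0,1,0,1,3,1,2,2,0,4,0,0,3,2,2,0,0,1,1,0,1,2,3,1,2,0,1,1,0,0]
Step 11: delete fm at [10, 11, 24, 30, 34] -> counters=[0,3,0,3,0,0,1,4,0,3,0,0,0,1,0,1,3,1,2,2,0,4,0,0,2,2,2,0,0,1,0,0,1,2,2,1,2,0,1,1,0,0]
Step 12: insert kl at [1, 3, 9, 18, 21] -> counters=[0,4,0,4,0,0,1,4,0,4,0,0,0,1,0,1,3,1,3,2,0,5,0,0,2,2,2,0,0,1,0,0,1,2,2,1,2,0,1,1,0,0]
Step 13: insert ds at [7, 15, 16, 21, 34] -> counters=[0,4,0,4,0,0,1,5,0,4,0,0,0,1,0,2,4,1,3,2,0,6,0,0,2,2,2,0,0,1,0,0,1,2,3,1,2,0,1,1,0,0]
Step 14: insert wus at [3, 25, 29, 32, 36] -> counters=[0,4,0,5,0,0,1,5,0,4,0,0,0,1,0,2,4,1,3,2,0,6,0,0,2,3,2,0,0,2,0,0,2,2,3,1,3,0,1,1,0,0]
Step 15: insert wus at [3, 25, 29, 32, 36] -> counters=[0,4,0,6,0,0,1,5,0,4,0,0,0,1,0,2,4,1,3,2,0,6,0,0,2,4,2,0,0,3,0,0,3,2,3,1,4,0,1,1,0,0]
Step 16: insert fm at [10, 11, 24, 30, 34] -> counters=[0,4,0,6,0,0,1,5,0,4,1,1,0,1,0,2,4,1,3,2,0,6,0,0,3,4,2,0,0,3,1,0,3,2,4,1,4,0,1,1,0,0]
Step 17: insert v at [1, 7, 24, 25, 34] -> counters=[0,5,0,6,0,0,1,6,0,4,1,1,0,1,0,2,4,1,3,2,0,6,0,0,4,5,2,0,0,3,1,0,3,2,5,1,4,0,1,1,0,0]
Final counters=[0,5,0,6,0,0,1,6,0,4,1,1,0,1,0,2,4,1,3,2,0,6,0,0,4,5,2,0,0,3,1,0,3,2,5,1,4,0,1,1,0,0] -> 26 nonzero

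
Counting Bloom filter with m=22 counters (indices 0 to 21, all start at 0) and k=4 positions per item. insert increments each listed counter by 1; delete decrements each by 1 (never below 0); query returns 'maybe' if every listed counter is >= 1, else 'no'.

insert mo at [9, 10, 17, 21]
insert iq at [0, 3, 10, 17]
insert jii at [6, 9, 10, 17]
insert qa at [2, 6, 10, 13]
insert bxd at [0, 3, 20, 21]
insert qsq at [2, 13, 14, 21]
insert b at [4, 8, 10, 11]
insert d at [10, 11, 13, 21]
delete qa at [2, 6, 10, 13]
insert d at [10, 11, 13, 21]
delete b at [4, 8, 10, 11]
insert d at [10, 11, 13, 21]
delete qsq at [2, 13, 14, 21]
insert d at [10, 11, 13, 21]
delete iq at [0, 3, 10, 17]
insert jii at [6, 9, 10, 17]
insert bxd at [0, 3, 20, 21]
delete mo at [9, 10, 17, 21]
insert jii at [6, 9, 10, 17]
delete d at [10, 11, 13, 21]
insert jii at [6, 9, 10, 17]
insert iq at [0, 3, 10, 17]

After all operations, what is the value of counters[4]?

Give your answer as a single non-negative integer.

Answer: 0

Derivation:
Step 1: insert mo at [9, 10, 17, 21] -> counters=[0,0,0,0,0,0,0,0,0,1,1,0,0,0,0,0,0,1,0,0,0,1]
Step 2: insert iq at [0, 3, 10, 17] -> counters=[1,0,0,1,0,0,0,0,0,1,2,0,0,0,0,0,0,2,0,0,0,1]
Step 3: insert jii at [6, 9, 10, 17] -> counters=[1,0,0,1,0,0,1,0,0,2,3,0,0,0,0,0,0,3,0,0,0,1]
Step 4: insert qa at [2, 6, 10, 13] -> counters=[1,0,1,1,0,0,2,0,0,2,4,0,0,1,0,0,0,3,0,0,0,1]
Step 5: insert bxd at [0, 3, 20, 21] -> counters=[2,0,1,2,0,0,2,0,0,2,4,0,0,1,0,0,0,3,0,0,1,2]
Step 6: insert qsq at [2, 13, 14, 21] -> counters=[2,0,2,2,0,0,2,0,0,2,4,0,0,2,1,0,0,3,0,0,1,3]
Step 7: insert b at [4, 8, 10, 11] -> counters=[2,0,2,2,1,0,2,0,1,2,5,1,0,2,1,0,0,3,0,0,1,3]
Step 8: insert d at [10, 11, 13, 21] -> counters=[2,0,2,2,1,0,2,0,1,2,6,2,0,3,1,0,0,3,0,0,1,4]
Step 9: delete qa at [2, 6, 10, 13] -> counters=[2,0,1,2,1,0,1,0,1,2,5,2,0,2,1,0,0,3,0,0,1,4]
Step 10: insert d at [10, 11, 13, 21] -> counters=[2,0,1,2,1,0,1,0,1,2,6,3,0,3,1,0,0,3,0,0,1,5]
Step 11: delete b at [4, 8, 10, 11] -> counters=[2,0,1,2,0,0,1,0,0,2,5,2,0,3,1,0,0,3,0,0,1,5]
Step 12: insert d at [10, 11, 13, 21] -> counters=[2,0,1,2,0,0,1,0,0,2,6,3,0,4,1,0,0,3,0,0,1,6]
Step 13: delete qsq at [2, 13, 14, 21] -> counters=[2,0,0,2,0,0,1,0,0,2,6,3,0,3,0,0,0,3,0,0,1,5]
Step 14: insert d at [10, 11, 13, 21] -> counters=[2,0,0,2,0,0,1,0,0,2,7,4,0,4,0,0,0,3,0,0,1,6]
Step 15: delete iq at [0, 3, 10, 17] -> counters=[1,0,0,1,0,0,1,0,0,2,6,4,0,4,0,0,0,2,0,0,1,6]
Step 16: insert jii at [6, 9, 10, 17] -> counters=[1,0,0,1,0,0,2,0,0,3,7,4,0,4,0,0,0,3,0,0,1,6]
Step 17: insert bxd at [0, 3, 20, 21] -> counters=[2,0,0,2,0,0,2,0,0,3,7,4,0,4,0,0,0,3,0,0,2,7]
Step 18: delete mo at [9, 10, 17, 21] -> counters=[2,0,0,2,0,0,2,0,0,2,6,4,0,4,0,0,0,2,0,0,2,6]
Step 19: insert jii at [6, 9, 10, 17] -> counters=[2,0,0,2,0,0,3,0,0,3,7,4,0,4,0,0,0,3,0,0,2,6]
Step 20: delete d at [10, 11, 13, 21] -> counters=[2,0,0,2,0,0,3,0,0,3,6,3,0,3,0,0,0,3,0,0,2,5]
Step 21: insert jii at [6, 9, 10, 17] -> counters=[2,0,0,2,0,0,4,0,0,4,7,3,0,3,0,0,0,4,0,0,2,5]
Step 22: insert iq at [0, 3, 10, 17] -> counters=[3,0,0,3,0,0,4,0,0,4,8,3,0,3,0,0,0,5,0,0,2,5]
Final counters=[3,0,0,3,0,0,4,0,0,4,8,3,0,3,0,0,0,5,0,0,2,5] -> counters[4]=0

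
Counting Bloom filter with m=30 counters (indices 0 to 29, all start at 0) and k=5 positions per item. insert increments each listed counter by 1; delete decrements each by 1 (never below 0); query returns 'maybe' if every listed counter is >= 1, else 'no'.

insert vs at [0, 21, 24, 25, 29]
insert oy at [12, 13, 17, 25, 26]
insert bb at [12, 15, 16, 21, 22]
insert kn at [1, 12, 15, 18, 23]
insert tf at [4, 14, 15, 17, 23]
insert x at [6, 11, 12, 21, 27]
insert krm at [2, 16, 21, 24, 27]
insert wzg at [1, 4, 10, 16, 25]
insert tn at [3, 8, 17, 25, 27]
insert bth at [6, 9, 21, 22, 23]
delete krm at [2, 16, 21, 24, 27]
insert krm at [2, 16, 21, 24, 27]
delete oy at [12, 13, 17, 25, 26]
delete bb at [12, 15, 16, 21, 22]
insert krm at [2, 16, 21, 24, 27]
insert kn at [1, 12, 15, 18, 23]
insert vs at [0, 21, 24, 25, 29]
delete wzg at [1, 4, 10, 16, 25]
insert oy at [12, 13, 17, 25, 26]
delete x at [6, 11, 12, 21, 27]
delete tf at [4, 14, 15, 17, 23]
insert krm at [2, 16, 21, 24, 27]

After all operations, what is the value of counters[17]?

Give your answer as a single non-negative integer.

Step 1: insert vs at [0, 21, 24, 25, 29] -> counters=[1,0,0,0,0,0,0,0,0,0,0,0,0,0,0,0,0,0,0,0,0,1,0,0,1,1,0,0,0,1]
Step 2: insert oy at [12, 13, 17, 25, 26] -> counters=[1,0,0,0,0,0,0,0,0,0,0,0,1,1,0,0,0,1,0,0,0,1,0,0,1,2,1,0,0,1]
Step 3: insert bb at [12, 15, 16, 21, 22] -> counters=[1,0,0,0,0,0,0,0,0,0,0,0,2,1,0,1,1,1,0,0,0,2,1,0,1,2,1,0,0,1]
Step 4: insert kn at [1, 12, 15, 18, 23] -> counters=[1,1,0,0,0,0,0,0,0,0,0,0,3,1,0,2,1,1,1,0,0,2,1,1,1,2,1,0,0,1]
Step 5: insert tf at [4, 14, 15, 17, 23] -> counters=[1,1,0,0,1,0,0,0,0,0,0,0,3,1,1,3,1,2,1,0,0,2,1,2,1,2,1,0,0,1]
Step 6: insert x at [6, 11, 12, 21, 27] -> counters=[1,1,0,0,1,0,1,0,0,0,0,1,4,1,1,3,1,2,1,0,0,3,1,2,1,2,1,1,0,1]
Step 7: insert krm at [2, 16, 21, 24, 27] -> counters=[1,1,1,0,1,0,1,0,0,0,0,1,4,1,1,3,2,2,1,0,0,4,1,2,2,2,1,2,0,1]
Step 8: insert wzg at [1, 4, 10, 16, 25] -> counters=[1,2,1,0,2,0,1,0,0,0,1,1,4,1,1,3,3,2,1,0,0,4,1,2,2,3,1,2,0,1]
Step 9: insert tn at [3, 8, 17, 25, 27] -> counters=[1,2,1,1,2,0,1,0,1,0,1,1,4,1,1,3,3,3,1,0,0,4,1,2,2,4,1,3,0,1]
Step 10: insert bth at [6, 9, 21, 22, 23] -> counters=[1,2,1,1,2,0,2,0,1,1,1,1,4,1,1,3,3,3,1,0,0,5,2,3,2,4,1,3,0,1]
Step 11: delete krm at [2, 16, 21, 24, 27] -> counters=[1,2,0,1,2,0,2,0,1,1,1,1,4,1,1,3,2,3,1,0,0,4,2,3,1,4,1,2,0,1]
Step 12: insert krm at [2, 16, 21, 24, 27] -> counters=[1,2,1,1,2,0,2,0,1,1,1,1,4,1,1,3,3,3,1,0,0,5,2,3,2,4,1,3,0,1]
Step 13: delete oy at [12, 13, 17, 25, 26] -> counters=[1,2,1,1,2,0,2,0,1,1,1,1,3,0,1,3,3,2,1,0,0,5,2,3,2,3,0,3,0,1]
Step 14: delete bb at [12, 15, 16, 21, 22] -> counters=[1,2,1,1,2,0,2,0,1,1,1,1,2,0,1,2,2,2,1,0,0,4,1,3,2,3,0,3,0,1]
Step 15: insert krm at [2, 16, 21, 24, 27] -> counters=[1,2,2,1,2,0,2,0,1,1,1,1,2,0,1,2,3,2,1,0,0,5,1,3,3,3,0,4,0,1]
Step 16: insert kn at [1, 12, 15, 18, 23] -> counters=[1,3,2,1,2,0,2,0,1,1,1,1,3,0,1,3,3,2,2,0,0,5,1,4,3,3,0,4,0,1]
Step 17: insert vs at [0, 21, 24, 25, 29] -> counters=[2,3,2,1,2,0,2,0,1,1,1,1,3,0,1,3,3,2,2,0,0,6,1,4,4,4,0,4,0,2]
Step 18: delete wzg at [1, 4, 10, 16, 25] -> counters=[2,2,2,1,1,0,2,0,1,1,0,1,3,0,1,3,2,2,2,0,0,6,1,4,4,3,0,4,0,2]
Step 19: insert oy at [12, 13, 17, 25, 26] -> counters=[2,2,2,1,1,0,2,0,1,1,0,1,4,1,1,3,2,3,2,0,0,6,1,4,4,4,1,4,0,2]
Step 20: delete x at [6, 11, 12, 21, 27] -> counters=[2,2,2,1,1,0,1,0,1,1,0,0,3,1,1,3,2,3,2,0,0,5,1,4,4,4,1,3,0,2]
Step 21: delete tf at [4, 14, 15, 17, 23] -> counters=[2,2,2,1,0,0,1,0,1,1,0,0,3,1,0,2,2,2,2,0,0,5,1,3,4,4,1,3,0,2]
Step 22: insert krm at [2, 16, 21, 24, 27] -> counters=[2,2,3,1,0,0,1,0,1,1,0,0,3,1,0,2,3,2,2,0,0,6,1,3,5,4,1,4,0,2]
Final counters=[2,2,3,1,0,0,1,0,1,1,0,0,3,1,0,2,3,2,2,0,0,6,1,3,5,4,1,4,0,2] -> counters[17]=2

Answer: 2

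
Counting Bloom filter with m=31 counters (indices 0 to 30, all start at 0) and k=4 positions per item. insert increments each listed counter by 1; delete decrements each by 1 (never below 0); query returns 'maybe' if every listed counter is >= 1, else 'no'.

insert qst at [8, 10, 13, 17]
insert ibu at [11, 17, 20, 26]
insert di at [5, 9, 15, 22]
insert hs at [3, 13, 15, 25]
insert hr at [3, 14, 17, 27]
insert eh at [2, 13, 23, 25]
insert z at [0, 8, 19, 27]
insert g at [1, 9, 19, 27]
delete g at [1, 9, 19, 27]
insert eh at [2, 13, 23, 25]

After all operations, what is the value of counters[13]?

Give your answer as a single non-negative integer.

Step 1: insert qst at [8, 10, 13, 17] -> counters=[0,0,0,0,0,0,0,0,1,0,1,0,0,1,0,0,0,1,0,0,0,0,0,0,0,0,0,0,0,0,0]
Step 2: insert ibu at [11, 17, 20, 26] -> counters=[0,0,0,0,0,0,0,0,1,0,1,1,0,1,0,0,0,2,0,0,1,0,0,0,0,0,1,0,0,0,0]
Step 3: insert di at [5, 9, 15, 22] -> counters=[0,0,0,0,0,1,0,0,1,1,1,1,0,1,0,1,0,2,0,0,1,0,1,0,0,0,1,0,0,0,0]
Step 4: insert hs at [3, 13, 15, 25] -> counters=[0,0,0,1,0,1,0,0,1,1,1,1,0,2,0,2,0,2,0,0,1,0,1,0,0,1,1,0,0,0,0]
Step 5: insert hr at [3, 14, 17, 27] -> counters=[0,0,0,2,0,1,0,0,1,1,1,1,0,2,1,2,0,3,0,0,1,0,1,0,0,1,1,1,0,0,0]
Step 6: insert eh at [2, 13, 23, 25] -> counters=[0,0,1,2,0,1,0,0,1,1,1,1,0,3,1,2,0,3,0,0,1,0,1,1,0,2,1,1,0,0,0]
Step 7: insert z at [0, 8, 19, 27] -> counters=[1,0,1,2,0,1,0,0,2,1,1,1,0,3,1,2,0,3,0,1,1,0,1,1,0,2,1,2,0,0,0]
Step 8: insert g at [1, 9, 19, 27] -> counters=[1,1,1,2,0,1,0,0,2,2,1,1,0,3,1,2,0,3,0,2,1,0,1,1,0,2,1,3,0,0,0]
Step 9: delete g at [1, 9, 19, 27] -> counters=[1,0,1,2,0,1,0,0,2,1,1,1,0,3,1,2,0,3,0,1,1,0,1,1,0,2,1,2,0,0,0]
Step 10: insert eh at [2, 13, 23, 25] -> counters=[1,0,2,2,0,1,0,0,2,1,1,1,0,4,1,2,0,3,0,1,1,0,1,2,0,3,1,2,0,0,0]
Final counters=[1,0,2,2,0,1,0,0,2,1,1,1,0,4,1,2,0,3,0,1,1,0,1,2,0,3,1,2,0,0,0] -> counters[13]=4

Answer: 4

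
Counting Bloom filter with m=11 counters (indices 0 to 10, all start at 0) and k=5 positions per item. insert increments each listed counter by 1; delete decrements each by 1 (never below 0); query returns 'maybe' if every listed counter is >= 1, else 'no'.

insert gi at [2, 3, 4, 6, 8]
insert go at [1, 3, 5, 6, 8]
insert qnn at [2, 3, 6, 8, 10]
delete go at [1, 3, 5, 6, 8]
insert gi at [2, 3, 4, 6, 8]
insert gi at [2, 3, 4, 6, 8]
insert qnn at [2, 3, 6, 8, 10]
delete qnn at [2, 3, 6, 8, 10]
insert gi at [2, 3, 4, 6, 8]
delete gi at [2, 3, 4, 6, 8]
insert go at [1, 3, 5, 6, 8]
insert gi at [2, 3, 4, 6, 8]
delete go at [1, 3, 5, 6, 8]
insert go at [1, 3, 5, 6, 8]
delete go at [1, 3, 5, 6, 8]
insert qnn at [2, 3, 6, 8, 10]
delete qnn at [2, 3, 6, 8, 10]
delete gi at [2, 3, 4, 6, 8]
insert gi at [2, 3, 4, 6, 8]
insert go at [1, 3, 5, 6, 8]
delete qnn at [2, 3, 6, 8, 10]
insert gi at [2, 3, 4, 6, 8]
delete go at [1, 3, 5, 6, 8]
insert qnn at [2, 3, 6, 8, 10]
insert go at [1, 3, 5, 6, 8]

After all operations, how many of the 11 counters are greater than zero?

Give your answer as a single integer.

Answer: 8

Derivation:
Step 1: insert gi at [2, 3, 4, 6, 8] -> counters=[0,0,1,1,1,0,1,0,1,0,0]
Step 2: insert go at [1, 3, 5, 6, 8] -> counters=[0,1,1,2,1,1,2,0,2,0,0]
Step 3: insert qnn at [2, 3, 6, 8, 10] -> counters=[0,1,2,3,1,1,3,0,3,0,1]
Step 4: delete go at [1, 3, 5, 6, 8] -> counters=[0,0,2,2,1,0,2,0,2,0,1]
Step 5: insert gi at [2, 3, 4, 6, 8] -> counters=[0,0,3,3,2,0,3,0,3,0,1]
Step 6: insert gi at [2, 3, 4, 6, 8] -> counters=[0,0,4,4,3,0,4,0,4,0,1]
Step 7: insert qnn at [2, 3, 6, 8, 10] -> counters=[0,0,5,5,3,0,5,0,5,0,2]
Step 8: delete qnn at [2, 3, 6, 8, 10] -> counters=[0,0,4,4,3,0,4,0,4,0,1]
Step 9: insert gi at [2, 3, 4, 6, 8] -> counters=[0,0,5,5,4,0,5,0,5,0,1]
Step 10: delete gi at [2, 3, 4, 6, 8] -> counters=[0,0,4,4,3,0,4,0,4,0,1]
Step 11: insert go at [1, 3, 5, 6, 8] -> counters=[0,1,4,5,3,1,5,0,5,0,1]
Step 12: insert gi at [2, 3, 4, 6, 8] -> counters=[0,1,5,6,4,1,6,0,6,0,1]
Step 13: delete go at [1, 3, 5, 6, 8] -> counters=[0,0,5,5,4,0,5,0,5,0,1]
Step 14: insert go at [1, 3, 5, 6, 8] -> counters=[0,1,5,6,4,1,6,0,6,0,1]
Step 15: delete go at [1, 3, 5, 6, 8] -> counters=[0,0,5,5,4,0,5,0,5,0,1]
Step 16: insert qnn at [2, 3, 6, 8, 10] -> counters=[0,0,6,6,4,0,6,0,6,0,2]
Step 17: delete qnn at [2, 3, 6, 8, 10] -> counters=[0,0,5,5,4,0,5,0,5,0,1]
Step 18: delete gi at [2, 3, 4, 6, 8] -> counters=[0,0,4,4,3,0,4,0,4,0,1]
Step 19: insert gi at [2, 3, 4, 6, 8] -> counters=[0,0,5,5,4,0,5,0,5,0,1]
Step 20: insert go at [1, 3, 5, 6, 8] -> counters=[0,1,5,6,4,1,6,0,6,0,1]
Step 21: delete qnn at [2, 3, 6, 8, 10] -> counters=[0,1,4,5,4,1,5,0,5,0,0]
Step 22: insert gi at [2, 3, 4, 6, 8] -> counters=[0,1,5,6,5,1,6,0,6,0,0]
Step 23: delete go at [1, 3, 5, 6, 8] -> counters=[0,0,5,5,5,0,5,0,5,0,0]
Step 24: insert qnn at [2, 3, 6, 8, 10] -> counters=[0,0,6,6,5,0,6,0,6,0,1]
Step 25: insert go at [1, 3, 5, 6, 8] -> counters=[0,1,6,7,5,1,7,0,7,0,1]
Final counters=[0,1,6,7,5,1,7,0,7,0,1] -> 8 nonzero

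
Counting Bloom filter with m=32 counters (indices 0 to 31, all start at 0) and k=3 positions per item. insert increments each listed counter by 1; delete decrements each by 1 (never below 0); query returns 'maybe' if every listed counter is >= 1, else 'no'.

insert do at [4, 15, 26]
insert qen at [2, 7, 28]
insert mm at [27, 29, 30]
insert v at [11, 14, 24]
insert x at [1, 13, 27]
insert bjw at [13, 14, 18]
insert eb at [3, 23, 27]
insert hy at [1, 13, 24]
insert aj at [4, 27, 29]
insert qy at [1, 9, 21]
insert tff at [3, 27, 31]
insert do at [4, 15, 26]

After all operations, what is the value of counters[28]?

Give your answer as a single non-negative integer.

Step 1: insert do at [4, 15, 26] -> counters=[0,0,0,0,1,0,0,0,0,0,0,0,0,0,0,1,0,0,0,0,0,0,0,0,0,0,1,0,0,0,0,0]
Step 2: insert qen at [2, 7, 28] -> counters=[0,0,1,0,1,0,0,1,0,0,0,0,0,0,0,1,0,0,0,0,0,0,0,0,0,0,1,0,1,0,0,0]
Step 3: insert mm at [27, 29, 30] -> counters=[0,0,1,0,1,0,0,1,0,0,0,0,0,0,0,1,0,0,0,0,0,0,0,0,0,0,1,1,1,1,1,0]
Step 4: insert v at [11, 14, 24] -> counters=[0,0,1,0,1,0,0,1,0,0,0,1,0,0,1,1,0,0,0,0,0,0,0,0,1,0,1,1,1,1,1,0]
Step 5: insert x at [1, 13, 27] -> counters=[0,1,1,0,1,0,0,1,0,0,0,1,0,1,1,1,0,0,0,0,0,0,0,0,1,0,1,2,1,1,1,0]
Step 6: insert bjw at [13, 14, 18] -> counters=[0,1,1,0,1,0,0,1,0,0,0,1,0,2,2,1,0,0,1,0,0,0,0,0,1,0,1,2,1,1,1,0]
Step 7: insert eb at [3, 23, 27] -> counters=[0,1,1,1,1,0,0,1,0,0,0,1,0,2,2,1,0,0,1,0,0,0,0,1,1,0,1,3,1,1,1,0]
Step 8: insert hy at [1, 13, 24] -> counters=[0,2,1,1,1,0,0,1,0,0,0,1,0,3,2,1,0,0,1,0,0,0,0,1,2,0,1,3,1,1,1,0]
Step 9: insert aj at [4, 27, 29] -> counters=[0,2,1,1,2,0,0,1,0,0,0,1,0,3,2,1,0,0,1,0,0,0,0,1,2,0,1,4,1,2,1,0]
Step 10: insert qy at [1, 9, 21] -> counters=[0,3,1,1,2,0,0,1,0,1,0,1,0,3,2,1,0,0,1,0,0,1,0,1,2,0,1,4,1,2,1,0]
Step 11: insert tff at [3, 27, 31] -> counters=[0,3,1,2,2,0,0,1,0,1,0,1,0,3,2,1,0,0,1,0,0,1,0,1,2,0,1,5,1,2,1,1]
Step 12: insert do at [4, 15, 26] -> counters=[0,3,1,2,3,0,0,1,0,1,0,1,0,3,2,2,0,0,1,0,0,1,0,1,2,0,2,5,1,2,1,1]
Final counters=[0,3,1,2,3,0,0,1,0,1,0,1,0,3,2,2,0,0,1,0,0,1,0,1,2,0,2,5,1,2,1,1] -> counters[28]=1

Answer: 1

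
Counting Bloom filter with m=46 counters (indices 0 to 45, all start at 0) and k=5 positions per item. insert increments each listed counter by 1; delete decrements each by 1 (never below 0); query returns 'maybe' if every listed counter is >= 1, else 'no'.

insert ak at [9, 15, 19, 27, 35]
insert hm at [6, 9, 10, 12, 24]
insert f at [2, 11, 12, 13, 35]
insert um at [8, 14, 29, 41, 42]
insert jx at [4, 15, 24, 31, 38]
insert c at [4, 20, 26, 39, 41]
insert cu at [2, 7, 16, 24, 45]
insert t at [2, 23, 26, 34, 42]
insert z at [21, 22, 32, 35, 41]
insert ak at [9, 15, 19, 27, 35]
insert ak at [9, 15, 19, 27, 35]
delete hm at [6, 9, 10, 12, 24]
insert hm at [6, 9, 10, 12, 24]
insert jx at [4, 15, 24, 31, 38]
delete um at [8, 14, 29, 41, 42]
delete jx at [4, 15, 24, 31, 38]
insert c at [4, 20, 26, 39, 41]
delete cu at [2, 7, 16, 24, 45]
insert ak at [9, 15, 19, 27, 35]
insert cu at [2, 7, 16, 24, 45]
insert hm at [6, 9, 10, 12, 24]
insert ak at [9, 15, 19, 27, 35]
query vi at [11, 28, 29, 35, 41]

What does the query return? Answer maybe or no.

Answer: no

Derivation:
Step 1: insert ak at [9, 15, 19, 27, 35] -> counters=[0,0,0,0,0,0,0,0,0,1,0,0,0,0,0,1,0,0,0,1,0,0,0,0,0,0,0,1,0,0,0,0,0,0,0,1,0,0,0,0,0,0,0,0,0,0]
Step 2: insert hm at [6, 9, 10, 12, 24] -> counters=[0,0,0,0,0,0,1,0,0,2,1,0,1,0,0,1,0,0,0,1,0,0,0,0,1,0,0,1,0,0,0,0,0,0,0,1,0,0,0,0,0,0,0,0,0,0]
Step 3: insert f at [2, 11, 12, 13, 35] -> counters=[0,0,1,0,0,0,1,0,0,2,1,1,2,1,0,1,0,0,0,1,0,0,0,0,1,0,0,1,0,0,0,0,0,0,0,2,0,0,0,0,0,0,0,0,0,0]
Step 4: insert um at [8, 14, 29, 41, 42] -> counters=[0,0,1,0,0,0,1,0,1,2,1,1,2,1,1,1,0,0,0,1,0,0,0,0,1,0,0,1,0,1,0,0,0,0,0,2,0,0,0,0,0,1,1,0,0,0]
Step 5: insert jx at [4, 15, 24, 31, 38] -> counters=[0,0,1,0,1,0,1,0,1,2,1,1,2,1,1,2,0,0,0,1,0,0,0,0,2,0,0,1,0,1,0,1,0,0,0,2,0,0,1,0,0,1,1,0,0,0]
Step 6: insert c at [4, 20, 26, 39, 41] -> counters=[0,0,1,0,2,0,1,0,1,2,1,1,2,1,1,2,0,0,0,1,1,0,0,0,2,0,1,1,0,1,0,1,0,0,0,2,0,0,1,1,0,2,1,0,0,0]
Step 7: insert cu at [2, 7, 16, 24, 45] -> counters=[0,0,2,0,2,0,1,1,1,2,1,1,2,1,1,2,1,0,0,1,1,0,0,0,3,0,1,1,0,1,0,1,0,0,0,2,0,0,1,1,0,2,1,0,0,1]
Step 8: insert t at [2, 23, 26, 34, 42] -> counters=[0,0,3,0,2,0,1,1,1,2,1,1,2,1,1,2,1,0,0,1,1,0,0,1,3,0,2,1,0,1,0,1,0,0,1,2,0,0,1,1,0,2,2,0,0,1]
Step 9: insert z at [21, 22, 32, 35, 41] -> counters=[0,0,3,0,2,0,1,1,1,2,1,1,2,1,1,2,1,0,0,1,1,1,1,1,3,0,2,1,0,1,0,1,1,0,1,3,0,0,1,1,0,3,2,0,0,1]
Step 10: insert ak at [9, 15, 19, 27, 35] -> counters=[0,0,3,0,2,0,1,1,1,3,1,1,2,1,1,3,1,0,0,2,1,1,1,1,3,0,2,2,0,1,0,1,1,0,1,4,0,0,1,1,0,3,2,0,0,1]
Step 11: insert ak at [9, 15, 19, 27, 35] -> counters=[0,0,3,0,2,0,1,1,1,4,1,1,2,1,1,4,1,0,0,3,1,1,1,1,3,0,2,3,0,1,0,1,1,0,1,5,0,0,1,1,0,3,2,0,0,1]
Step 12: delete hm at [6, 9, 10, 12, 24] -> counters=[0,0,3,0,2,0,0,1,1,3,0,1,1,1,1,4,1,0,0,3,1,1,1,1,2,0,2,3,0,1,0,1,1,0,1,5,0,0,1,1,0,3,2,0,0,1]
Step 13: insert hm at [6, 9, 10, 12, 24] -> counters=[0,0,3,0,2,0,1,1,1,4,1,1,2,1,1,4,1,0,0,3,1,1,1,1,3,0,2,3,0,1,0,1,1,0,1,5,0,0,1,1,0,3,2,0,0,1]
Step 14: insert jx at [4, 15, 24, 31, 38] -> counters=[0,0,3,0,3,0,1,1,1,4,1,1,2,1,1,5,1,0,0,3,1,1,1,1,4,0,2,3,0,1,0,2,1,0,1,5,0,0,2,1,0,3,2,0,0,1]
Step 15: delete um at [8, 14, 29, 41, 42] -> counters=[0,0,3,0,3,0,1,1,0,4,1,1,2,1,0,5,1,0,0,3,1,1,1,1,4,0,2,3,0,0,0,2,1,0,1,5,0,0,2,1,0,2,1,0,0,1]
Step 16: delete jx at [4, 15, 24, 31, 38] -> counters=[0,0,3,0,2,0,1,1,0,4,1,1,2,1,0,4,1,0,0,3,1,1,1,1,3,0,2,3,0,0,0,1,1,0,1,5,0,0,1,1,0,2,1,0,0,1]
Step 17: insert c at [4, 20, 26, 39, 41] -> counters=[0,0,3,0,3,0,1,1,0,4,1,1,2,1,0,4,1,0,0,3,2,1,1,1,3,0,3,3,0,0,0,1,1,0,1,5,0,0,1,2,0,3,1,0,0,1]
Step 18: delete cu at [2, 7, 16, 24, 45] -> counters=[0,0,2,0,3,0,1,0,0,4,1,1,2,1,0,4,0,0,0,3,2,1,1,1,2,0,3,3,0,0,0,1,1,0,1,5,0,0,1,2,0,3,1,0,0,0]
Step 19: insert ak at [9, 15, 19, 27, 35] -> counters=[0,0,2,0,3,0,1,0,0,5,1,1,2,1,0,5,0,0,0,4,2,1,1,1,2,0,3,4,0,0,0,1,1,0,1,6,0,0,1,2,0,3,1,0,0,0]
Step 20: insert cu at [2, 7, 16, 24, 45] -> counters=[0,0,3,0,3,0,1,1,0,5,1,1,2,1,0,5,1,0,0,4,2,1,1,1,3,0,3,4,0,0,0,1,1,0,1,6,0,0,1,2,0,3,1,0,0,1]
Step 21: insert hm at [6, 9, 10, 12, 24] -> counters=[0,0,3,0,3,0,2,1,0,6,2,1,3,1,0,5,1,0,0,4,2,1,1,1,4,0,3,4,0,0,0,1,1,0,1,6,0,0,1,2,0,3,1,0,0,1]
Step 22: insert ak at [9, 15, 19, 27, 35] -> counters=[0,0,3,0,3,0,2,1,0,7,2,1,3,1,0,6,1,0,0,5,2,1,1,1,4,0,3,5,0,0,0,1,1,0,1,7,0,0,1,2,0,3,1,0,0,1]
Query vi: check counters[11]=1 counters[28]=0 counters[29]=0 counters[35]=7 counters[41]=3 -> no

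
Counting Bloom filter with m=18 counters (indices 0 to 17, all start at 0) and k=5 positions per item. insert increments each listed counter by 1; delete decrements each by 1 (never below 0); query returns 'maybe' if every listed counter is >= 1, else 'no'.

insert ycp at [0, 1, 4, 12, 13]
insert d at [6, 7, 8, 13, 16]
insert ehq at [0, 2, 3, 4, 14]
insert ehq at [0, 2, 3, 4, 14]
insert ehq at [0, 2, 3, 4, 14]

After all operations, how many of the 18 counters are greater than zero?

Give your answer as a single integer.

Step 1: insert ycp at [0, 1, 4, 12, 13] -> counters=[1,1,0,0,1,0,0,0,0,0,0,0,1,1,0,0,0,0]
Step 2: insert d at [6, 7, 8, 13, 16] -> counters=[1,1,0,0,1,0,1,1,1,0,0,0,1,2,0,0,1,0]
Step 3: insert ehq at [0, 2, 3, 4, 14] -> counters=[2,1,1,1,2,0,1,1,1,0,0,0,1,2,1,0,1,0]
Step 4: insert ehq at [0, 2, 3, 4, 14] -> counters=[3,1,2,2,3,0,1,1,1,0,0,0,1,2,2,0,1,0]
Step 5: insert ehq at [0, 2, 3, 4, 14] -> counters=[4,1,3,3,4,0,1,1,1,0,0,0,1,2,3,0,1,0]
Final counters=[4,1,3,3,4,0,1,1,1,0,0,0,1,2,3,0,1,0] -> 12 nonzero

Answer: 12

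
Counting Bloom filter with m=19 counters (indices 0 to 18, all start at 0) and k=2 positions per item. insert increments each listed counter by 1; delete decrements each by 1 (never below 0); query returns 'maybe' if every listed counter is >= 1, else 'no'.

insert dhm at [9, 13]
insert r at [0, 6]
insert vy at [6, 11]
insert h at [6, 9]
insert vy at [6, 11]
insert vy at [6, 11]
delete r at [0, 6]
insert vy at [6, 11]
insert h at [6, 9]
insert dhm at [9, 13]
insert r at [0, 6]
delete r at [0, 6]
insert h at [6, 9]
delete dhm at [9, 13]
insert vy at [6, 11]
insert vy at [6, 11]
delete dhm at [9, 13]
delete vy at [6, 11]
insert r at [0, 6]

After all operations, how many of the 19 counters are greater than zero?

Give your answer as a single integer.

Step 1: insert dhm at [9, 13] -> counters=[0,0,0,0,0,0,0,0,0,1,0,0,0,1,0,0,0,0,0]
Step 2: insert r at [0, 6] -> counters=[1,0,0,0,0,0,1,0,0,1,0,0,0,1,0,0,0,0,0]
Step 3: insert vy at [6, 11] -> counters=[1,0,0,0,0,0,2,0,0,1,0,1,0,1,0,0,0,0,0]
Step 4: insert h at [6, 9] -> counters=[1,0,0,0,0,0,3,0,0,2,0,1,0,1,0,0,0,0,0]
Step 5: insert vy at [6, 11] -> counters=[1,0,0,0,0,0,4,0,0,2,0,2,0,1,0,0,0,0,0]
Step 6: insert vy at [6, 11] -> counters=[1,0,0,0,0,0,5,0,0,2,0,3,0,1,0,0,0,0,0]
Step 7: delete r at [0, 6] -> counters=[0,0,0,0,0,0,4,0,0,2,0,3,0,1,0,0,0,0,0]
Step 8: insert vy at [6, 11] -> counters=[0,0,0,0,0,0,5,0,0,2,0,4,0,1,0,0,0,0,0]
Step 9: insert h at [6, 9] -> counters=[0,0,0,0,0,0,6,0,0,3,0,4,0,1,0,0,0,0,0]
Step 10: insert dhm at [9, 13] -> counters=[0,0,0,0,0,0,6,0,0,4,0,4,0,2,0,0,0,0,0]
Step 11: insert r at [0, 6] -> counters=[1,0,0,0,0,0,7,0,0,4,0,4,0,2,0,0,0,0,0]
Step 12: delete r at [0, 6] -> counters=[0,0,0,0,0,0,6,0,0,4,0,4,0,2,0,0,0,0,0]
Step 13: insert h at [6, 9] -> counters=[0,0,0,0,0,0,7,0,0,5,0,4,0,2,0,0,0,0,0]
Step 14: delete dhm at [9, 13] -> counters=[0,0,0,0,0,0,7,0,0,4,0,4,0,1,0,0,0,0,0]
Step 15: insert vy at [6, 11] -> counters=[0,0,0,0,0,0,8,0,0,4,0,5,0,1,0,0,0,0,0]
Step 16: insert vy at [6, 11] -> counters=[0,0,0,0,0,0,9,0,0,4,0,6,0,1,0,0,0,0,0]
Step 17: delete dhm at [9, 13] -> counters=[0,0,0,0,0,0,9,0,0,3,0,6,0,0,0,0,0,0,0]
Step 18: delete vy at [6, 11] -> counters=[0,0,0,0,0,0,8,0,0,3,0,5,0,0,0,0,0,0,0]
Step 19: insert r at [0, 6] -> counters=[1,0,0,0,0,0,9,0,0,3,0,5,0,0,0,0,0,0,0]
Final counters=[1,0,0,0,0,0,9,0,0,3,0,5,0,0,0,0,0,0,0] -> 4 nonzero

Answer: 4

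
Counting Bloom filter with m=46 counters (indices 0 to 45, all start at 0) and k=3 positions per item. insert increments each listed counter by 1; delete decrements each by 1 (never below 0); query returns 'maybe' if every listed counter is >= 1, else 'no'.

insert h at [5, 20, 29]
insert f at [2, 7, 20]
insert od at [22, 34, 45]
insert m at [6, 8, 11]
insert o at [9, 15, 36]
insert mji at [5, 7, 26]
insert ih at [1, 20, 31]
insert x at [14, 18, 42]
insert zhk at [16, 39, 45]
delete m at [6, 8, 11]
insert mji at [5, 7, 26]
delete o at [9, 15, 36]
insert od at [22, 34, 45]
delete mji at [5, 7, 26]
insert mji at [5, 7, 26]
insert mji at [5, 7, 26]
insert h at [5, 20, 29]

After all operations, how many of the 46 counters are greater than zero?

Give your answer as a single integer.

Answer: 16

Derivation:
Step 1: insert h at [5, 20, 29] -> counters=[0,0,0,0,0,1,0,0,0,0,0,0,0,0,0,0,0,0,0,0,1,0,0,0,0,0,0,0,0,1,0,0,0,0,0,0,0,0,0,0,0,0,0,0,0,0]
Step 2: insert f at [2, 7, 20] -> counters=[0,0,1,0,0,1,0,1,0,0,0,0,0,0,0,0,0,0,0,0,2,0,0,0,0,0,0,0,0,1,0,0,0,0,0,0,0,0,0,0,0,0,0,0,0,0]
Step 3: insert od at [22, 34, 45] -> counters=[0,0,1,0,0,1,0,1,0,0,0,0,0,0,0,0,0,0,0,0,2,0,1,0,0,0,0,0,0,1,0,0,0,0,1,0,0,0,0,0,0,0,0,0,0,1]
Step 4: insert m at [6, 8, 11] -> counters=[0,0,1,0,0,1,1,1,1,0,0,1,0,0,0,0,0,0,0,0,2,0,1,0,0,0,0,0,0,1,0,0,0,0,1,0,0,0,0,0,0,0,0,0,0,1]
Step 5: insert o at [9, 15, 36] -> counters=[0,0,1,0,0,1,1,1,1,1,0,1,0,0,0,1,0,0,0,0,2,0,1,0,0,0,0,0,0,1,0,0,0,0,1,0,1,0,0,0,0,0,0,0,0,1]
Step 6: insert mji at [5, 7, 26] -> counters=[0,0,1,0,0,2,1,2,1,1,0,1,0,0,0,1,0,0,0,0,2,0,1,0,0,0,1,0,0,1,0,0,0,0,1,0,1,0,0,0,0,0,0,0,0,1]
Step 7: insert ih at [1, 20, 31] -> counters=[0,1,1,0,0,2,1,2,1,1,0,1,0,0,0,1,0,0,0,0,3,0,1,0,0,0,1,0,0,1,0,1,0,0,1,0,1,0,0,0,0,0,0,0,0,1]
Step 8: insert x at [14, 18, 42] -> counters=[0,1,1,0,0,2,1,2,1,1,0,1,0,0,1,1,0,0,1,0,3,0,1,0,0,0,1,0,0,1,0,1,0,0,1,0,1,0,0,0,0,0,1,0,0,1]
Step 9: insert zhk at [16, 39, 45] -> counters=[0,1,1,0,0,2,1,2,1,1,0,1,0,0,1,1,1,0,1,0,3,0,1,0,0,0,1,0,0,1,0,1,0,0,1,0,1,0,0,1,0,0,1,0,0,2]
Step 10: delete m at [6, 8, 11] -> counters=[0,1,1,0,0,2,0,2,0,1,0,0,0,0,1,1,1,0,1,0,3,0,1,0,0,0,1,0,0,1,0,1,0,0,1,0,1,0,0,1,0,0,1,0,0,2]
Step 11: insert mji at [5, 7, 26] -> counters=[0,1,1,0,0,3,0,3,0,1,0,0,0,0,1,1,1,0,1,0,3,0,1,0,0,0,2,0,0,1,0,1,0,0,1,0,1,0,0,1,0,0,1,0,0,2]
Step 12: delete o at [9, 15, 36] -> counters=[0,1,1,0,0,3,0,3,0,0,0,0,0,0,1,0,1,0,1,0,3,0,1,0,0,0,2,0,0,1,0,1,0,0,1,0,0,0,0,1,0,0,1,0,0,2]
Step 13: insert od at [22, 34, 45] -> counters=[0,1,1,0,0,3,0,3,0,0,0,0,0,0,1,0,1,0,1,0,3,0,2,0,0,0,2,0,0,1,0,1,0,0,2,0,0,0,0,1,0,0,1,0,0,3]
Step 14: delete mji at [5, 7, 26] -> counters=[0,1,1,0,0,2,0,2,0,0,0,0,0,0,1,0,1,0,1,0,3,0,2,0,0,0,1,0,0,1,0,1,0,0,2,0,0,0,0,1,0,0,1,0,0,3]
Step 15: insert mji at [5, 7, 26] -> counters=[0,1,1,0,0,3,0,3,0,0,0,0,0,0,1,0,1,0,1,0,3,0,2,0,0,0,2,0,0,1,0,1,0,0,2,0,0,0,0,1,0,0,1,0,0,3]
Step 16: insert mji at [5, 7, 26] -> counters=[0,1,1,0,0,4,0,4,0,0,0,0,0,0,1,0,1,0,1,0,3,0,2,0,0,0,3,0,0,1,0,1,0,0,2,0,0,0,0,1,0,0,1,0,0,3]
Step 17: insert h at [5, 20, 29] -> counters=[0,1,1,0,0,5,0,4,0,0,0,0,0,0,1,0,1,0,1,0,4,0,2,0,0,0,3,0,0,2,0,1,0,0,2,0,0,0,0,1,0,0,1,0,0,3]
Final counters=[0,1,1,0,0,5,0,4,0,0,0,0,0,0,1,0,1,0,1,0,4,0,2,0,0,0,3,0,0,2,0,1,0,0,2,0,0,0,0,1,0,0,1,0,0,3] -> 16 nonzero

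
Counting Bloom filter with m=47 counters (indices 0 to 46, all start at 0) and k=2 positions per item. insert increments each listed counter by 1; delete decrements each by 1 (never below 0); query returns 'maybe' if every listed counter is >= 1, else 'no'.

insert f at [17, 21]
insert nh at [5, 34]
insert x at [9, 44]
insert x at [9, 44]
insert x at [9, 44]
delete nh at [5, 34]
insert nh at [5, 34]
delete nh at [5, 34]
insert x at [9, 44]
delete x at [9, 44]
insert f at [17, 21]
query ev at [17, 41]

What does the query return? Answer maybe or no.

Answer: no

Derivation:
Step 1: insert f at [17, 21] -> counters=[0,0,0,0,0,0,0,0,0,0,0,0,0,0,0,0,0,1,0,0,0,1,0,0,0,0,0,0,0,0,0,0,0,0,0,0,0,0,0,0,0,0,0,0,0,0,0]
Step 2: insert nh at [5, 34] -> counters=[0,0,0,0,0,1,0,0,0,0,0,0,0,0,0,0,0,1,0,0,0,1,0,0,0,0,0,0,0,0,0,0,0,0,1,0,0,0,0,0,0,0,0,0,0,0,0]
Step 3: insert x at [9, 44] -> counters=[0,0,0,0,0,1,0,0,0,1,0,0,0,0,0,0,0,1,0,0,0,1,0,0,0,0,0,0,0,0,0,0,0,0,1,0,0,0,0,0,0,0,0,0,1,0,0]
Step 4: insert x at [9, 44] -> counters=[0,0,0,0,0,1,0,0,0,2,0,0,0,0,0,0,0,1,0,0,0,1,0,0,0,0,0,0,0,0,0,0,0,0,1,0,0,0,0,0,0,0,0,0,2,0,0]
Step 5: insert x at [9, 44] -> counters=[0,0,0,0,0,1,0,0,0,3,0,0,0,0,0,0,0,1,0,0,0,1,0,0,0,0,0,0,0,0,0,0,0,0,1,0,0,0,0,0,0,0,0,0,3,0,0]
Step 6: delete nh at [5, 34] -> counters=[0,0,0,0,0,0,0,0,0,3,0,0,0,0,0,0,0,1,0,0,0,1,0,0,0,0,0,0,0,0,0,0,0,0,0,0,0,0,0,0,0,0,0,0,3,0,0]
Step 7: insert nh at [5, 34] -> counters=[0,0,0,0,0,1,0,0,0,3,0,0,0,0,0,0,0,1,0,0,0,1,0,0,0,0,0,0,0,0,0,0,0,0,1,0,0,0,0,0,0,0,0,0,3,0,0]
Step 8: delete nh at [5, 34] -> counters=[0,0,0,0,0,0,0,0,0,3,0,0,0,0,0,0,0,1,0,0,0,1,0,0,0,0,0,0,0,0,0,0,0,0,0,0,0,0,0,0,0,0,0,0,3,0,0]
Step 9: insert x at [9, 44] -> counters=[0,0,0,0,0,0,0,0,0,4,0,0,0,0,0,0,0,1,0,0,0,1,0,0,0,0,0,0,0,0,0,0,0,0,0,0,0,0,0,0,0,0,0,0,4,0,0]
Step 10: delete x at [9, 44] -> counters=[0,0,0,0,0,0,0,0,0,3,0,0,0,0,0,0,0,1,0,0,0,1,0,0,0,0,0,0,0,0,0,0,0,0,0,0,0,0,0,0,0,0,0,0,3,0,0]
Step 11: insert f at [17, 21] -> counters=[0,0,0,0,0,0,0,0,0,3,0,0,0,0,0,0,0,2,0,0,0,2,0,0,0,0,0,0,0,0,0,0,0,0,0,0,0,0,0,0,0,0,0,0,3,0,0]
Query ev: check counters[17]=2 counters[41]=0 -> no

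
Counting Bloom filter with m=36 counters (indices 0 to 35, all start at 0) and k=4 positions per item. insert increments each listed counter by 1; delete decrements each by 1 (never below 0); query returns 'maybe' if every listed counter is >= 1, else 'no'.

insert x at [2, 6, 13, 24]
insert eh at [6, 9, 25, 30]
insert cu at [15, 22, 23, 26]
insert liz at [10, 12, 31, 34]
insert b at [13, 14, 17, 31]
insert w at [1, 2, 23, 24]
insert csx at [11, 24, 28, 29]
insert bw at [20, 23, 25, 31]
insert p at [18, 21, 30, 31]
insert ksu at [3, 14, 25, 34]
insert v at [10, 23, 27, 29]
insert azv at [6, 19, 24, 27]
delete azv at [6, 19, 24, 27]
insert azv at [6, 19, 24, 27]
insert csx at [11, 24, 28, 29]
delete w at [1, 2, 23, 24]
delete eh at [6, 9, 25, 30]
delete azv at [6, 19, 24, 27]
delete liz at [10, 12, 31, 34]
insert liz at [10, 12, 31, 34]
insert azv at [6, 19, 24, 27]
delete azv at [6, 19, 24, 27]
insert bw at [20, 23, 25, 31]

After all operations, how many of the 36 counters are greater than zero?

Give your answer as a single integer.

Answer: 24

Derivation:
Step 1: insert x at [2, 6, 13, 24] -> counters=[0,0,1,0,0,0,1,0,0,0,0,0,0,1,0,0,0,0,0,0,0,0,0,0,1,0,0,0,0,0,0,0,0,0,0,0]
Step 2: insert eh at [6, 9, 25, 30] -> counters=[0,0,1,0,0,0,2,0,0,1,0,0,0,1,0,0,0,0,0,0,0,0,0,0,1,1,0,0,0,0,1,0,0,0,0,0]
Step 3: insert cu at [15, 22, 23, 26] -> counters=[0,0,1,0,0,0,2,0,0,1,0,0,0,1,0,1,0,0,0,0,0,0,1,1,1,1,1,0,0,0,1,0,0,0,0,0]
Step 4: insert liz at [10, 12, 31, 34] -> counters=[0,0,1,0,0,0,2,0,0,1,1,0,1,1,0,1,0,0,0,0,0,0,1,1,1,1,1,0,0,0,1,1,0,0,1,0]
Step 5: insert b at [13, 14, 17, 31] -> counters=[0,0,1,0,0,0,2,0,0,1,1,0,1,2,1,1,0,1,0,0,0,0,1,1,1,1,1,0,0,0,1,2,0,0,1,0]
Step 6: insert w at [1, 2, 23, 24] -> counters=[0,1,2,0,0,0,2,0,0,1,1,0,1,2,1,1,0,1,0,0,0,0,1,2,2,1,1,0,0,0,1,2,0,0,1,0]
Step 7: insert csx at [11, 24, 28, 29] -> counters=[0,1,2,0,0,0,2,0,0,1,1,1,1,2,1,1,0,1,0,0,0,0,1,2,3,1,1,0,1,1,1,2,0,0,1,0]
Step 8: insert bw at [20, 23, 25, 31] -> counters=[0,1,2,0,0,0,2,0,0,1,1,1,1,2,1,1,0,1,0,0,1,0,1,3,3,2,1,0,1,1,1,3,0,0,1,0]
Step 9: insert p at [18, 21, 30, 31] -> counters=[0,1,2,0,0,0,2,0,0,1,1,1,1,2,1,1,0,1,1,0,1,1,1,3,3,2,1,0,1,1,2,4,0,0,1,0]
Step 10: insert ksu at [3, 14, 25, 34] -> counters=[0,1,2,1,0,0,2,0,0,1,1,1,1,2,2,1,0,1,1,0,1,1,1,3,3,3,1,0,1,1,2,4,0,0,2,0]
Step 11: insert v at [10, 23, 27, 29] -> counters=[0,1,2,1,0,0,2,0,0,1,2,1,1,2,2,1,0,1,1,0,1,1,1,4,3,3,1,1,1,2,2,4,0,0,2,0]
Step 12: insert azv at [6, 19, 24, 27] -> counters=[0,1,2,1,0,0,3,0,0,1,2,1,1,2,2,1,0,1,1,1,1,1,1,4,4,3,1,2,1,2,2,4,0,0,2,0]
Step 13: delete azv at [6, 19, 24, 27] -> counters=[0,1,2,1,0,0,2,0,0,1,2,1,1,2,2,1,0,1,1,0,1,1,1,4,3,3,1,1,1,2,2,4,0,0,2,0]
Step 14: insert azv at [6, 19, 24, 27] -> counters=[0,1,2,1,0,0,3,0,0,1,2,1,1,2,2,1,0,1,1,1,1,1,1,4,4,3,1,2,1,2,2,4,0,0,2,0]
Step 15: insert csx at [11, 24, 28, 29] -> counters=[0,1,2,1,0,0,3,0,0,1,2,2,1,2,2,1,0,1,1,1,1,1,1,4,5,3,1,2,2,3,2,4,0,0,2,0]
Step 16: delete w at [1, 2, 23, 24] -> counters=[0,0,1,1,0,0,3,0,0,1,2,2,1,2,2,1,0,1,1,1,1,1,1,3,4,3,1,2,2,3,2,4,0,0,2,0]
Step 17: delete eh at [6, 9, 25, 30] -> counters=[0,0,1,1,0,0,2,0,0,0,2,2,1,2,2,1,0,1,1,1,1,1,1,3,4,2,1,2,2,3,1,4,0,0,2,0]
Step 18: delete azv at [6, 19, 24, 27] -> counters=[0,0,1,1,0,0,1,0,0,0,2,2,1,2,2,1,0,1,1,0,1,1,1,3,3,2,1,1,2,3,1,4,0,0,2,0]
Step 19: delete liz at [10, 12, 31, 34] -> counters=[0,0,1,1,0,0,1,0,0,0,1,2,0,2,2,1,0,1,1,0,1,1,1,3,3,2,1,1,2,3,1,3,0,0,1,0]
Step 20: insert liz at [10, 12, 31, 34] -> counters=[0,0,1,1,0,0,1,0,0,0,2,2,1,2,2,1,0,1,1,0,1,1,1,3,3,2,1,1,2,3,1,4,0,0,2,0]
Step 21: insert azv at [6, 19, 24, 27] -> counters=[0,0,1,1,0,0,2,0,0,0,2,2,1,2,2,1,0,1,1,1,1,1,1,3,4,2,1,2,2,3,1,4,0,0,2,0]
Step 22: delete azv at [6, 19, 24, 27] -> counters=[0,0,1,1,0,0,1,0,0,0,2,2,1,2,2,1,0,1,1,0,1,1,1,3,3,2,1,1,2,3,1,4,0,0,2,0]
Step 23: insert bw at [20, 23, 25, 31] -> counters=[0,0,1,1,0,0,1,0,0,0,2,2,1,2,2,1,0,1,1,0,2,1,1,4,3,3,1,1,2,3,1,5,0,0,2,0]
Final counters=[0,0,1,1,0,0,1,0,0,0,2,2,1,2,2,1,0,1,1,0,2,1,1,4,3,3,1,1,2,3,1,5,0,0,2,0] -> 24 nonzero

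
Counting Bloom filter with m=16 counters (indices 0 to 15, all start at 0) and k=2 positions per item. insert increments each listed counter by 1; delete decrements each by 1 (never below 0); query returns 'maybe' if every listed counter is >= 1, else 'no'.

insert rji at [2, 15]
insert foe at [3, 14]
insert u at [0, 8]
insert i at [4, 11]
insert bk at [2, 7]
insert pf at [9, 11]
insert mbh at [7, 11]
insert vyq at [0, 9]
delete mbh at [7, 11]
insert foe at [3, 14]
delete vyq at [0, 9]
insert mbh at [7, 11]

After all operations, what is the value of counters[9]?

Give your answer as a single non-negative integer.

Answer: 1

Derivation:
Step 1: insert rji at [2, 15] -> counters=[0,0,1,0,0,0,0,0,0,0,0,0,0,0,0,1]
Step 2: insert foe at [3, 14] -> counters=[0,0,1,1,0,0,0,0,0,0,0,0,0,0,1,1]
Step 3: insert u at [0, 8] -> counters=[1,0,1,1,0,0,0,0,1,0,0,0,0,0,1,1]
Step 4: insert i at [4, 11] -> counters=[1,0,1,1,1,0,0,0,1,0,0,1,0,0,1,1]
Step 5: insert bk at [2, 7] -> counters=[1,0,2,1,1,0,0,1,1,0,0,1,0,0,1,1]
Step 6: insert pf at [9, 11] -> counters=[1,0,2,1,1,0,0,1,1,1,0,2,0,0,1,1]
Step 7: insert mbh at [7, 11] -> counters=[1,0,2,1,1,0,0,2,1,1,0,3,0,0,1,1]
Step 8: insert vyq at [0, 9] -> counters=[2,0,2,1,1,0,0,2,1,2,0,3,0,0,1,1]
Step 9: delete mbh at [7, 11] -> counters=[2,0,2,1,1,0,0,1,1,2,0,2,0,0,1,1]
Step 10: insert foe at [3, 14] -> counters=[2,0,2,2,1,0,0,1,1,2,0,2,0,0,2,1]
Step 11: delete vyq at [0, 9] -> counters=[1,0,2,2,1,0,0,1,1,1,0,2,0,0,2,1]
Step 12: insert mbh at [7, 11] -> counters=[1,0,2,2,1,0,0,2,1,1,0,3,0,0,2,1]
Final counters=[1,0,2,2,1,0,0,2,1,1,0,3,0,0,2,1] -> counters[9]=1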